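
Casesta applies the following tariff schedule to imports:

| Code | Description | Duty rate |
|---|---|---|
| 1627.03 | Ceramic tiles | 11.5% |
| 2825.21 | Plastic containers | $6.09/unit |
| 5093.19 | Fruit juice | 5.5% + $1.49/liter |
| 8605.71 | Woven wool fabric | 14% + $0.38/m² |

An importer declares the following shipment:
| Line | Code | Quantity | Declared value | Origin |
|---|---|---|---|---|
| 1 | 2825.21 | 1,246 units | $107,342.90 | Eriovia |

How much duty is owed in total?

Line 1 (2825.21, Eriovia, 1,246 units, $107,342.90):
Base rate for 2825.21 is $6.09/unit.
Duty = 1,246 × $6.09 = $7,588.14.

$7,588.14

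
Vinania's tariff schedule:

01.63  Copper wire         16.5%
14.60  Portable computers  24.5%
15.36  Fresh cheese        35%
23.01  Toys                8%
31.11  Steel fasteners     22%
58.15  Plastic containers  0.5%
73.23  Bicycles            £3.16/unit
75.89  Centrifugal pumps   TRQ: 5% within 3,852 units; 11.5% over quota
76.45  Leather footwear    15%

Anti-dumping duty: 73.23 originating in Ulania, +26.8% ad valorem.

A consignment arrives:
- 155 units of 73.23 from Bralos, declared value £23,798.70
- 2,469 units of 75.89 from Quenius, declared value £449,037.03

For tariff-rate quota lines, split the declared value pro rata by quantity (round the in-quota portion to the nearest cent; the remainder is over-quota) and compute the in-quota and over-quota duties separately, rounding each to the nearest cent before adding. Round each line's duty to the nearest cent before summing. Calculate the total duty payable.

Line 1 (73.23, Bralos, 155 units, £23,798.70):
Base rate for 73.23 is £3.16/unit.
The additional-duty order on 73.23 targets Ulania, not Bralos; it does not apply.
Duty = 155 × £3.16 = £489.80.
Line 2 (75.89, Quenius, 2,469 units, £449,037.03):
Code 75.89 is under a tariff-rate quota (threshold 3,852 units). Quantity 2,469 units is within the quota, so the in-quota rate 5% applies to the full value.
Duty = £449,037.03 × 5% = £22,451.85.
Total = £489.80 + £22,451.85 = £22,941.65.

£22,941.65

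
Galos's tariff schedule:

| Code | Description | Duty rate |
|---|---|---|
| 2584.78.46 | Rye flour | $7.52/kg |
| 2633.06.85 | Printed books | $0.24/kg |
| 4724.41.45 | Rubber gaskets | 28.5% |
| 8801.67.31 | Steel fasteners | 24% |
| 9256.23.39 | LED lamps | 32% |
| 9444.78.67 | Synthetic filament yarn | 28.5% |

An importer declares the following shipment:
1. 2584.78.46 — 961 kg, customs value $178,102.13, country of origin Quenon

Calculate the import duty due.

$7,226.72

Line 1 (2584.78.46, Quenon, 961 kg, $178,102.13):
Base rate for 2584.78.46 is $7.52/kg.
Duty = 961 × $7.52 = $7,226.72.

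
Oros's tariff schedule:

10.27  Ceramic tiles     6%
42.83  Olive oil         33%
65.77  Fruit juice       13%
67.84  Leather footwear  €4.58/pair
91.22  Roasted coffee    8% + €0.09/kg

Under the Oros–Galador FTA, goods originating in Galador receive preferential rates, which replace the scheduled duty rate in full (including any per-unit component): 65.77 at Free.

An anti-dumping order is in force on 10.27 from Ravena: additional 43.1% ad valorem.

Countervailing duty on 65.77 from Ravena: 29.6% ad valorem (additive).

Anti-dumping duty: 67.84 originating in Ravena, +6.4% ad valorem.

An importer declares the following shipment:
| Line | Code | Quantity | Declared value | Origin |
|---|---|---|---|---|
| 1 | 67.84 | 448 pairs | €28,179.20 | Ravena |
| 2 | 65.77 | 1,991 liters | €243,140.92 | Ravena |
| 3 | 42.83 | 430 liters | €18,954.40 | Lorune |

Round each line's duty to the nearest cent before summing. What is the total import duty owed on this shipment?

Line 1 (67.84, Ravena, 448 pairs, €28,179.20):
Base rate for 67.84 is €4.58/pair.
Additional duty on 67.84 from Ravena: +6.4% ad valorem. Applied ad valorem rate = 6.4%.
Duty = €28,179.20 × 6.4% + 448 × €4.58 = €3,855.31.
Line 2 (65.77, Ravena, 1,991 liters, €243,140.92):
Base rate for 65.77 is 13%.
65.77 has an FTA preferential rate, but origin Ravena is not Galador; base rate stands.
Additional duty on 65.77 from Ravena: +29.6%. Applied ad valorem rate: 13% + 29.6% = 42.6%.
Duty = €243,140.92 × 42.6% = €103,578.03.
Line 3 (42.83, Lorune, 430 liters, €18,954.40):
Base rate for 42.83 is 33%.
Duty = €18,954.40 × 33% = €6,254.95.
Total = €3,855.31 + €103,578.03 + €6,254.95 = €113,688.29.

€113,688.29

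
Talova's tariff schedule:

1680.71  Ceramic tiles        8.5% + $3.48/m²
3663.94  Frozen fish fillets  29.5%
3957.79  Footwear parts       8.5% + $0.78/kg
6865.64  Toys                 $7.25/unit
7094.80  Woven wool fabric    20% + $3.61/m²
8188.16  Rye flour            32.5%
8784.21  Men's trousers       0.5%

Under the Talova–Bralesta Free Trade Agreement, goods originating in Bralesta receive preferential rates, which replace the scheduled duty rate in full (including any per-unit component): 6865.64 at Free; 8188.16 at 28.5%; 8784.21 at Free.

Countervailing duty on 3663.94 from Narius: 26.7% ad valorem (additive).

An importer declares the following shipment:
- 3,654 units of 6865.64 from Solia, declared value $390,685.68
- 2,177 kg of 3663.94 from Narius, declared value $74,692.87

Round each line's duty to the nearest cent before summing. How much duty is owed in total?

$68,468.89

Line 1 (6865.64, Solia, 3,654 units, $390,685.68):
Base rate for 6865.64 is $7.25/unit.
6865.64 has an FTA preferential rate, but origin Solia is not Bralesta; base rate stands.
Duty = 3,654 × $7.25 = $26,491.50.
Line 2 (3663.94, Narius, 2,177 kg, $74,692.87):
Base rate for 3663.94 is 29.5%.
Additional duty on 3663.94 from Narius: +26.7%. Applied ad valorem rate: 29.5% + 26.7% = 56.2%.
Duty = $74,692.87 × 56.2% = $41,977.39.
Total = $26,491.50 + $41,977.39 = $68,468.89.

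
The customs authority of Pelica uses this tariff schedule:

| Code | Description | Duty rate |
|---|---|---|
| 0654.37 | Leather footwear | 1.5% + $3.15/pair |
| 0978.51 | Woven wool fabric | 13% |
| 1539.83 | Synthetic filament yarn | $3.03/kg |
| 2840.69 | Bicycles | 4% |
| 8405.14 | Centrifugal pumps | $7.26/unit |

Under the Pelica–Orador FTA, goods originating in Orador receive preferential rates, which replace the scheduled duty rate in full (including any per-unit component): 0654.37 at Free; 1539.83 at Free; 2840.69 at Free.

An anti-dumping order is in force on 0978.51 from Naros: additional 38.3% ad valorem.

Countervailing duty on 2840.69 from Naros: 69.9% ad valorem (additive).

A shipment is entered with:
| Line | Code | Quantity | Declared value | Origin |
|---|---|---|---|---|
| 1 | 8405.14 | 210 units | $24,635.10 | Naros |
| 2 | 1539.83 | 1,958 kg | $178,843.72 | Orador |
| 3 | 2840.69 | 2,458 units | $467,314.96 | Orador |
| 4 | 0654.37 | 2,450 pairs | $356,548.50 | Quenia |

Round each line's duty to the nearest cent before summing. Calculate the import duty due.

$14,590.33

Line 1 (8405.14, Naros, 210 units, $24,635.10):
Base rate for 8405.14 is $7.26/unit.
Duty = 210 × $7.26 = $1,524.60.
Line 2 (1539.83, Orador, 1,958 kg, $178,843.72):
Base rate for 1539.83 is $3.03/kg.
Origin Orador qualifies under the Pelica–Orador agreement and 1539.83 is covered: preferential rate Free applies instead.
Duty = $178,843.72 × 0% = $0.00.
Line 3 (2840.69, Orador, 2,458 units, $467,314.96):
Base rate for 2840.69 is 4%.
Origin Orador qualifies under the Pelica–Orador agreement and 2840.69 is covered: preferential rate Free applies instead.
The additional-duty order on 2840.69 targets Naros, not Orador; it does not apply.
Duty = $467,314.96 × 0% = $0.00.
Line 4 (0654.37, Quenia, 2,450 pairs, $356,548.50):
Base rate for 0654.37 is 1.5% + $3.15/pair.
0654.37 has an FTA preferential rate, but origin Quenia is not Orador; base rate stands.
Duty = $356,548.50 × 1.5% + 2,450 × $3.15 = $13,065.73.
Total = $1,524.60 + $0.00 + $0.00 + $13,065.73 = $14,590.33.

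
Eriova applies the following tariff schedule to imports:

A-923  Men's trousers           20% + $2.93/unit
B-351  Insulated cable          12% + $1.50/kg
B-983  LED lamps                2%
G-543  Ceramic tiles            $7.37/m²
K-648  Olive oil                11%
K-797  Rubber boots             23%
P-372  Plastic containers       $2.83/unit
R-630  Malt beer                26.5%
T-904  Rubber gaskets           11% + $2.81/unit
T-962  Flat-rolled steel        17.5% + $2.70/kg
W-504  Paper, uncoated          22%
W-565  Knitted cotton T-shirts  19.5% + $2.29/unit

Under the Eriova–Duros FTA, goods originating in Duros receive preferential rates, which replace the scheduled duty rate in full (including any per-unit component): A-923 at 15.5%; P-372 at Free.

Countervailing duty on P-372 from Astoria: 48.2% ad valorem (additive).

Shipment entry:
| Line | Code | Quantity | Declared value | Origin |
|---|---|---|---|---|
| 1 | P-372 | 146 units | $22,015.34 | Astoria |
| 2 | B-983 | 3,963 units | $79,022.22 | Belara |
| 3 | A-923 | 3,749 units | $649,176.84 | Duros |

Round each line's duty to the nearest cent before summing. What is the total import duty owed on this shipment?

$113,227.42

Line 1 (P-372, Astoria, 146 units, $22,015.34):
Base rate for P-372 is $2.83/unit.
P-372 has an FTA preferential rate, but origin Astoria is not Duros; base rate stands.
Additional duty on P-372 from Astoria: +48.2% ad valorem. Applied ad valorem rate = 48.2%.
Duty = $22,015.34 × 48.2% + 146 × $2.83 = $11,024.57.
Line 2 (B-983, Belara, 3,963 units, $79,022.22):
Base rate for B-983 is 2%.
Duty = $79,022.22 × 2% = $1,580.44.
Line 3 (A-923, Duros, 3,749 units, $649,176.84):
Base rate for A-923 is 20% + $2.93/unit.
Origin Duros qualifies under the Eriova–Duros agreement and A-923 is covered: preferential rate 15.5% applies instead.
Duty = $649,176.84 × 15.5% = $100,622.41.
Total = $11,024.57 + $1,580.44 + $100,622.41 = $113,227.42.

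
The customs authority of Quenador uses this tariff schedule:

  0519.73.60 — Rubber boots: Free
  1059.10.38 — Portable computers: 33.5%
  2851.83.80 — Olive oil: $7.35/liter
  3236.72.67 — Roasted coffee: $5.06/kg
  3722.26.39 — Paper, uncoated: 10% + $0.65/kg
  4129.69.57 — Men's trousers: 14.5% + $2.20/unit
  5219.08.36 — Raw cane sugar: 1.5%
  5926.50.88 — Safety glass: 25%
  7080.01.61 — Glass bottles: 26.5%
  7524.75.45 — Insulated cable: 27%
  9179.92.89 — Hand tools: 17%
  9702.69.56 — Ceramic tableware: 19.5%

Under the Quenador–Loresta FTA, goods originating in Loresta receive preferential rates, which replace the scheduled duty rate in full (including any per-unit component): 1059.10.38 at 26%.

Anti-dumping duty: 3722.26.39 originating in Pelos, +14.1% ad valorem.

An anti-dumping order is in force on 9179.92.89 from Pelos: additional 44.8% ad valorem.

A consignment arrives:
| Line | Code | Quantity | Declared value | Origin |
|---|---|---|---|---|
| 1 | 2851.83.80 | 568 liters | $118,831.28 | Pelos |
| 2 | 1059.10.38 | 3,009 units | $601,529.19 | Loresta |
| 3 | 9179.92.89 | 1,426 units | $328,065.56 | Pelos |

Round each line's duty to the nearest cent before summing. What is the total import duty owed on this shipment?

$363,316.91

Line 1 (2851.83.80, Pelos, 568 liters, $118,831.28):
Base rate for 2851.83.80 is $7.35/liter.
Duty = 568 × $7.35 = $4,174.80.
Line 2 (1059.10.38, Loresta, 3,009 units, $601,529.19):
Base rate for 1059.10.38 is 33.5%.
Origin Loresta qualifies under the Quenador–Loresta agreement and 1059.10.38 is covered: preferential rate 26% applies instead.
Duty = $601,529.19 × 26% = $156,397.59.
Line 3 (9179.92.89, Pelos, 1,426 units, $328,065.56):
Base rate for 9179.92.89 is 17%.
Additional duty on 9179.92.89 from Pelos: +44.8%. Applied ad valorem rate: 17% + 44.8% = 61.8%.
Duty = $328,065.56 × 61.8% = $202,744.52.
Total = $4,174.80 + $156,397.59 + $202,744.52 = $363,316.91.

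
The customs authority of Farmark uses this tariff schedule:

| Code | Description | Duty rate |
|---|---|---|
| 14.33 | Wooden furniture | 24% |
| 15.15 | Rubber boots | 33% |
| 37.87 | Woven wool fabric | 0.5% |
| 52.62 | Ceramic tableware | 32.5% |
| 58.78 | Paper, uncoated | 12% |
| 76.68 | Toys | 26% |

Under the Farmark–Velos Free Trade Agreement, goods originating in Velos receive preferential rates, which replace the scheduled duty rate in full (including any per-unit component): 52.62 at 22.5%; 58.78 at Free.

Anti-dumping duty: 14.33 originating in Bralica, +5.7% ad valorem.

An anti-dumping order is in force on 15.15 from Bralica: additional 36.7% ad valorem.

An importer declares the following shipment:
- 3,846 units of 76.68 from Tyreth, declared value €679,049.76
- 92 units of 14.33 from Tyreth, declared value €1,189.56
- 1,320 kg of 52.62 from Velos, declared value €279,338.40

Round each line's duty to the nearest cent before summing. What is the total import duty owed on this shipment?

Line 1 (76.68, Tyreth, 3,846 units, €679,049.76):
Base rate for 76.68 is 26%.
Duty = €679,049.76 × 26% = €176,552.94.
Line 2 (14.33, Tyreth, 92 units, €1,189.56):
Base rate for 14.33 is 24%.
The additional-duty order on 14.33 targets Bralica, not Tyreth; it does not apply.
Duty = €1,189.56 × 24% = €285.49.
Line 3 (52.62, Velos, 1,320 kg, €279,338.40):
Base rate for 52.62 is 32.5%.
Origin Velos qualifies under the Farmark–Velos agreement and 52.62 is covered: preferential rate 22.5% applies instead.
Duty = €279,338.40 × 22.5% = €62,851.14.
Total = €176,552.94 + €285.49 + €62,851.14 = €239,689.57.

€239,689.57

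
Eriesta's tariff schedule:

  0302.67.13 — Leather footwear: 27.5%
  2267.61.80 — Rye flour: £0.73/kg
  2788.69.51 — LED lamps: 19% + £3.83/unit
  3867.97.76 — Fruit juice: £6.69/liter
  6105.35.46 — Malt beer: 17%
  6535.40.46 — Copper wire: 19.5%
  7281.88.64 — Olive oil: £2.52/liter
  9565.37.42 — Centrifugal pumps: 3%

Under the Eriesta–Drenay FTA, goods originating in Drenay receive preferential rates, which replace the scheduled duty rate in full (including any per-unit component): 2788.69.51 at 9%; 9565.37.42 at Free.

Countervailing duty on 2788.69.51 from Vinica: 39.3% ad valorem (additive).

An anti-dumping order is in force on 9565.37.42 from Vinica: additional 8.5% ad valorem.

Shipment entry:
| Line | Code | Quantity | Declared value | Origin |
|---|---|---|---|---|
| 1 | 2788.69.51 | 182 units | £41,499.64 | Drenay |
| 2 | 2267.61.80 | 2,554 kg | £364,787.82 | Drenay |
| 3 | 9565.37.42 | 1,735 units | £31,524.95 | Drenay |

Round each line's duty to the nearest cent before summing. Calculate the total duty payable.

£5,599.39

Line 1 (2788.69.51, Drenay, 182 units, £41,499.64):
Base rate for 2788.69.51 is 19% + £3.83/unit.
Origin Drenay qualifies under the Eriesta–Drenay agreement and 2788.69.51 is covered: preferential rate 9% applies instead.
The additional-duty order on 2788.69.51 targets Vinica, not Drenay; it does not apply.
Duty = £41,499.64 × 9% = £3,734.97.
Line 2 (2267.61.80, Drenay, 2,554 kg, £364,787.82):
Base rate for 2267.61.80 is £0.73/kg.
Origin Drenay is the FTA partner but 2267.61.80 is not on the preference list; base rate stands.
Duty = 2,554 × £0.73 = £1,864.42.
Line 3 (9565.37.42, Drenay, 1,735 units, £31,524.95):
Base rate for 9565.37.42 is 3%.
Origin Drenay qualifies under the Eriesta–Drenay agreement and 9565.37.42 is covered: preferential rate Free applies instead.
The additional-duty order on 9565.37.42 targets Vinica, not Drenay; it does not apply.
Duty = £31,524.95 × 0% = £0.00.
Total = £3,734.97 + £1,864.42 + £0.00 = £5,599.39.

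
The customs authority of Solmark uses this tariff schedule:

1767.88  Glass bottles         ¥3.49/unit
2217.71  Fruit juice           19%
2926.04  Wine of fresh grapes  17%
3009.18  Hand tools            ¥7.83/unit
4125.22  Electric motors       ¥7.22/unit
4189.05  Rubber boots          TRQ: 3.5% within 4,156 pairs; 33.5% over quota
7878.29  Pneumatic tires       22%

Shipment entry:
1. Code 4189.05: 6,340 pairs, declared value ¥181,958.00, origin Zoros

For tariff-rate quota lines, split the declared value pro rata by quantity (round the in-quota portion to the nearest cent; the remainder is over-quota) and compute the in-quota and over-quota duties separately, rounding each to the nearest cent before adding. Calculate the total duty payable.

Line 1 (4189.05, Zoros, 6,340 pairs, ¥181,958.00):
Code 4189.05 is under a tariff-rate quota (threshold 4,156 pairs). In-quota: 4,156 pairs at 3.5%; over-quota: 2,184 pairs at 33.5%.
Pro-rata value split: in-quota = ¥181,958.00 × 4,156/6,340 = ¥119,277.20; over-quota = ¥181,958.00 − ¥119,277.20 = ¥62,680.80.
In-quota duty = ¥119,277.20 × 3.5% = ¥4,174.70. Over-quota duty = ¥62,680.80 × 33.5% = ¥20,998.07.
Line duty = ¥4,174.70 + ¥20,998.07 = ¥25,172.77.

¥25,172.77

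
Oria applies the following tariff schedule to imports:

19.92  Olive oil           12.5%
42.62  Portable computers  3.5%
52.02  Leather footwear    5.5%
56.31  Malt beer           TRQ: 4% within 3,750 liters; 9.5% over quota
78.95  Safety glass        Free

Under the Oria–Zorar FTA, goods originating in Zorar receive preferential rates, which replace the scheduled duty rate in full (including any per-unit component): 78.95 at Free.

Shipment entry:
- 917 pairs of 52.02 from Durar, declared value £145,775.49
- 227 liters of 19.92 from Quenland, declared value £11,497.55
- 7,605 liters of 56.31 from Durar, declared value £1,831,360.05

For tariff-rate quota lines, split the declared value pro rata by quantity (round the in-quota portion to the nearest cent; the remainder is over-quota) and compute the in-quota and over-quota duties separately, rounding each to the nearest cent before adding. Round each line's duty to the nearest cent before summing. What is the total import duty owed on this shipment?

Line 1 (52.02, Durar, 917 pairs, £145,775.49):
Base rate for 52.02 is 5.5%.
Duty = £145,775.49 × 5.5% = £8,017.65.
Line 2 (19.92, Quenland, 227 liters, £11,497.55):
Base rate for 19.92 is 12.5%.
Duty = £11,497.55 × 12.5% = £1,437.19.
Line 3 (56.31, Durar, 7,605 liters, £1,831,360.05):
Code 56.31 is under a tariff-rate quota (threshold 3,750 liters). In-quota: 3,750 liters at 4%; over-quota: 3,855 liters at 9.5%.
Pro-rata value split: in-quota = £1,831,360.05 × 3,750/7,605 = £903,037.50; over-quota = £1,831,360.05 − £903,037.50 = £928,322.55.
In-quota duty = £903,037.50 × 4% = £36,121.50. Over-quota duty = £928,322.55 × 9.5% = £88,190.64.
Line duty = £36,121.50 + £88,190.64 = £124,312.14.
Total = £8,017.65 + £1,437.19 + £124,312.14 = £133,766.98.

£133,766.98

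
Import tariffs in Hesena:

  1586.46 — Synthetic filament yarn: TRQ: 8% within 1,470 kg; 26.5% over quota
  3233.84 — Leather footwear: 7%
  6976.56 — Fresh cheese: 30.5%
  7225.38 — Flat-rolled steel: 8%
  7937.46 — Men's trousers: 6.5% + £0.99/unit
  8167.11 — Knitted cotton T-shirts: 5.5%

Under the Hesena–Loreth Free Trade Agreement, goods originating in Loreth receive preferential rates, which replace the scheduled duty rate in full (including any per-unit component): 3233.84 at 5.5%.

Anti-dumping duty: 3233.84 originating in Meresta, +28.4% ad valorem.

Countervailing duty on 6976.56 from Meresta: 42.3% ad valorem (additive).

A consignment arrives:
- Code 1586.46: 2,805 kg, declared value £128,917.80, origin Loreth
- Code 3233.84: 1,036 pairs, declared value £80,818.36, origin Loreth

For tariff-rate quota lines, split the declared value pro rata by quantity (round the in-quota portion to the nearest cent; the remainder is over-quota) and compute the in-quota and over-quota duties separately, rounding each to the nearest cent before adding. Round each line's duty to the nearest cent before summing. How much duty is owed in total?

Line 1 (1586.46, Loreth, 2,805 kg, £128,917.80):
Code 1586.46 is under a tariff-rate quota (threshold 1,470 kg). In-quota: 1,470 kg at 8%; over-quota: 1,335 kg at 26.5%.
Pro-rata value split: in-quota = £128,917.80 × 1,470/2,805 = £67,561.20; over-quota = £128,917.80 − £67,561.20 = £61,356.60.
In-quota duty = £67,561.20 × 8% = £5,404.90. Over-quota duty = £61,356.60 × 26.5% = £16,259.50.
Line duty = £5,404.90 + £16,259.50 = £21,664.40.
Line 2 (3233.84, Loreth, 1,036 pairs, £80,818.36):
Base rate for 3233.84 is 7%.
Origin Loreth qualifies under the Hesena–Loreth agreement and 3233.84 is covered: preferential rate 5.5% applies instead.
The additional-duty order on 3233.84 targets Meresta, not Loreth; it does not apply.
Duty = £80,818.36 × 5.5% = £4,445.01.
Total = £21,664.40 + £4,445.01 = £26,109.41.

£26,109.41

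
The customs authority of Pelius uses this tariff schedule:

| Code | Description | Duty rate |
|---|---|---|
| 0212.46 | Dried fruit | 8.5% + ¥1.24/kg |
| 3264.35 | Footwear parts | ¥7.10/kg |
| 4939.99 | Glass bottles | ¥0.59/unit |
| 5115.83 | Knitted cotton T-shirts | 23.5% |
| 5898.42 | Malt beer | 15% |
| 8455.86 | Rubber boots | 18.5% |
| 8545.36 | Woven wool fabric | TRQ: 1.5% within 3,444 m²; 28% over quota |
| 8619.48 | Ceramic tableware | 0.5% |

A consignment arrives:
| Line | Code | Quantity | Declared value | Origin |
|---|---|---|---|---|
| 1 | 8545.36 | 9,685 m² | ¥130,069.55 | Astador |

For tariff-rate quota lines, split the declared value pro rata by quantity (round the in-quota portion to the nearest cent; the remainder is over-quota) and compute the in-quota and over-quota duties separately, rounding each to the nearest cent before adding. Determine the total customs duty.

Line 1 (8545.36, Astador, 9,685 m², ¥130,069.55):
Code 8545.36 is under a tariff-rate quota (threshold 3,444 m²). In-quota: 3,444 m² at 1.5%; over-quota: 6,241 m² at 28%.
Pro-rata value split: in-quota = ¥130,069.55 × 3,444/9,685 = ¥46,252.92; over-quota = ¥130,069.55 − ¥46,252.92 = ¥83,816.63.
In-quota duty = ¥46,252.92 × 1.5% = ¥693.79. Over-quota duty = ¥83,816.63 × 28% = ¥23,468.66.
Line duty = ¥693.79 + ¥23,468.66 = ¥24,162.45.

¥24,162.45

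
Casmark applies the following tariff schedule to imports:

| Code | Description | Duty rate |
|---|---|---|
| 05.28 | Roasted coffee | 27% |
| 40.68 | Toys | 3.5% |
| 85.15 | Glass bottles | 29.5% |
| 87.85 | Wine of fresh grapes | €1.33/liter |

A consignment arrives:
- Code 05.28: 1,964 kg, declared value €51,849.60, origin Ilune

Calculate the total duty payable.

€13,999.39

Line 1 (05.28, Ilune, 1,964 kg, €51,849.60):
Base rate for 05.28 is 27%.
Duty = €51,849.60 × 27% = €13,999.39.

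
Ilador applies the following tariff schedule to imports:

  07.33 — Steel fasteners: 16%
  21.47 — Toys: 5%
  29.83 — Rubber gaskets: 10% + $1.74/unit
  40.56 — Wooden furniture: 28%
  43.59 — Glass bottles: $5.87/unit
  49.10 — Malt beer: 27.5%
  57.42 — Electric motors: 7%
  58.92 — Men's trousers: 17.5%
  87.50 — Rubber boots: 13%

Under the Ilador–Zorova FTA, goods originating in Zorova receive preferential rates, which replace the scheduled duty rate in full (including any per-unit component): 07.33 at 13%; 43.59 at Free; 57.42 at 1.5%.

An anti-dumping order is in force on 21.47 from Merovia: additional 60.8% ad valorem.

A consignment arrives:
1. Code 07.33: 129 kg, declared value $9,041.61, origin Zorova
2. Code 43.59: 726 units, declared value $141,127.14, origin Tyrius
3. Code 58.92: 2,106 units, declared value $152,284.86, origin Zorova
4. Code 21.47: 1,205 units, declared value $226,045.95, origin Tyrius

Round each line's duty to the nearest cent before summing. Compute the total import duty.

$43,389.18

Line 1 (07.33, Zorova, 129 kg, $9,041.61):
Base rate for 07.33 is 16%.
Origin Zorova qualifies under the Ilador–Zorova agreement and 07.33 is covered: preferential rate 13% applies instead.
Duty = $9,041.61 × 13% = $1,175.41.
Line 2 (43.59, Tyrius, 726 units, $141,127.14):
Base rate for 43.59 is $5.87/unit.
43.59 has an FTA preferential rate, but origin Tyrius is not Zorova; base rate stands.
Duty = 726 × $5.87 = $4,261.62.
Line 3 (58.92, Zorova, 2,106 units, $152,284.86):
Base rate for 58.92 is 17.5%.
Origin Zorova is the FTA partner but 58.92 is not on the preference list; base rate stands.
Duty = $152,284.86 × 17.5% = $26,649.85.
Line 4 (21.47, Tyrius, 1,205 units, $226,045.95):
Base rate for 21.47 is 5%.
The additional-duty order on 21.47 targets Merovia, not Tyrius; it does not apply.
Duty = $226,045.95 × 5% = $11,302.30.
Total = $1,175.41 + $4,261.62 + $26,649.85 + $11,302.30 = $43,389.18.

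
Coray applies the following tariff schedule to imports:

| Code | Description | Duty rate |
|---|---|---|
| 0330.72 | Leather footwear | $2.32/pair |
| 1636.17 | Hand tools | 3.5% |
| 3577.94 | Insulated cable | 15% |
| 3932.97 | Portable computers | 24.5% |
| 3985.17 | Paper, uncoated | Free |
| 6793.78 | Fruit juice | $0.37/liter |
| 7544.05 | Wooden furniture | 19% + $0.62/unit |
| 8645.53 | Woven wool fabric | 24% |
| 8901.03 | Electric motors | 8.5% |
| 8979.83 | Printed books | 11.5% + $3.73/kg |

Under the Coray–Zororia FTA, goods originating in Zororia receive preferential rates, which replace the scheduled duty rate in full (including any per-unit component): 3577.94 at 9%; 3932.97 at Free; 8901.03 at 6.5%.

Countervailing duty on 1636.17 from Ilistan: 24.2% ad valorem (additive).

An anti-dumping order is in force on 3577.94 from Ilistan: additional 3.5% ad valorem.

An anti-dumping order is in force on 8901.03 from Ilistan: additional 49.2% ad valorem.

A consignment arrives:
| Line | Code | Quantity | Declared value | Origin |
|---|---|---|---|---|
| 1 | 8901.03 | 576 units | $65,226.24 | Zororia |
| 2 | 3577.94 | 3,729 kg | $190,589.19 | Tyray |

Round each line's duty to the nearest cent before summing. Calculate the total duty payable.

Line 1 (8901.03, Zororia, 576 units, $65,226.24):
Base rate for 8901.03 is 8.5%.
Origin Zororia qualifies under the Coray–Zororia agreement and 8901.03 is covered: preferential rate 6.5% applies instead.
The additional-duty order on 8901.03 targets Ilistan, not Zororia; it does not apply.
Duty = $65,226.24 × 6.5% = $4,239.71.
Line 2 (3577.94, Tyray, 3,729 kg, $190,589.19):
Base rate for 3577.94 is 15%.
3577.94 has an FTA preferential rate, but origin Tyray is not Zororia; base rate stands.
The additional-duty order on 3577.94 targets Ilistan, not Tyray; it does not apply.
Duty = $190,589.19 × 15% = $28,588.38.
Total = $4,239.71 + $28,588.38 = $32,828.09.

$32,828.09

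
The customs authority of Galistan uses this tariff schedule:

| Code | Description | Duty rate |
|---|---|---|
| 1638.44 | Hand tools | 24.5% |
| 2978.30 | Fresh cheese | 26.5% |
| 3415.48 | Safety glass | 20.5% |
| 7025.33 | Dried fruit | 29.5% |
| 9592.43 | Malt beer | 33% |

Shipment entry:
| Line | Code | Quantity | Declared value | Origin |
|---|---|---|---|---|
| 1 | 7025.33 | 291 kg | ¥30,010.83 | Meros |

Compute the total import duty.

¥8,853.19

Line 1 (7025.33, Meros, 291 kg, ¥30,010.83):
Base rate for 7025.33 is 29.5%.
Duty = ¥30,010.83 × 29.5% = ¥8,853.19.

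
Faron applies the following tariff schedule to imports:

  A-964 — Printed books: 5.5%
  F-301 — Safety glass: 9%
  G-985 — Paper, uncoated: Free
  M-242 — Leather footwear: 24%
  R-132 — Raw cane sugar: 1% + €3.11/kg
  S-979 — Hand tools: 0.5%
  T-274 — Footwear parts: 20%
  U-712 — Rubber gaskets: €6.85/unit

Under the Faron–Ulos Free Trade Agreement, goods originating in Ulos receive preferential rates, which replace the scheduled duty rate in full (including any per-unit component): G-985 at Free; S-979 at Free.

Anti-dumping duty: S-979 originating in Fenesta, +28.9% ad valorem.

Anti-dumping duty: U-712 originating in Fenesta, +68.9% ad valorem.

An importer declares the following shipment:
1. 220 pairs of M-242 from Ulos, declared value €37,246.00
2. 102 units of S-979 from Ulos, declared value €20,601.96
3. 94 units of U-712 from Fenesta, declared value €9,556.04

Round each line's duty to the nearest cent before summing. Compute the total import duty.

Line 1 (M-242, Ulos, 220 pairs, €37,246.00):
Base rate for M-242 is 24%.
Origin Ulos is the FTA partner but M-242 is not on the preference list; base rate stands.
Duty = €37,246.00 × 24% = €8,939.04.
Line 2 (S-979, Ulos, 102 units, €20,601.96):
Base rate for S-979 is 0.5%.
Origin Ulos qualifies under the Faron–Ulos agreement and S-979 is covered: preferential rate Free applies instead.
The additional-duty order on S-979 targets Fenesta, not Ulos; it does not apply.
Duty = €20,601.96 × 0% = €0.00.
Line 3 (U-712, Fenesta, 94 units, €9,556.04):
Base rate for U-712 is €6.85/unit.
Additional duty on U-712 from Fenesta: +68.9% ad valorem. Applied ad valorem rate = 68.9%.
Duty = €9,556.04 × 68.9% + 94 × €6.85 = €7,228.01.
Total = €8,939.04 + €0.00 + €7,228.01 = €16,167.05.

€16,167.05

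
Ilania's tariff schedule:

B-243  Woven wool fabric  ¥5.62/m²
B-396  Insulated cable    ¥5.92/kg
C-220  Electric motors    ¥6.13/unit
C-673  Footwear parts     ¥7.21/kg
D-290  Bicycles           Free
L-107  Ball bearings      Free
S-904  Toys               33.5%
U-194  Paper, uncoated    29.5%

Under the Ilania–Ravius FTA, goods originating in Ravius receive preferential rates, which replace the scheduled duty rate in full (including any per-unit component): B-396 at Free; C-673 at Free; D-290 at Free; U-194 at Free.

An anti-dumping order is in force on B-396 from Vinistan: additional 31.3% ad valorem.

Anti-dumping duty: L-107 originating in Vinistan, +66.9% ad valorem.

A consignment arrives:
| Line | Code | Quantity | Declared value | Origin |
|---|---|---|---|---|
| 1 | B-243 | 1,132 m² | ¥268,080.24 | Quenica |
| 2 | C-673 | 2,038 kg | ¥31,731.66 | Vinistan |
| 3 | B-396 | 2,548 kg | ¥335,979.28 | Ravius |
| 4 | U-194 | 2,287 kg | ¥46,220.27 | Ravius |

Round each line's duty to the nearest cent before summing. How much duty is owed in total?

¥21,055.82

Line 1 (B-243, Quenica, 1,132 m², ¥268,080.24):
Base rate for B-243 is ¥5.62/m².
Duty = 1,132 × ¥5.62 = ¥6,361.84.
Line 2 (C-673, Vinistan, 2,038 kg, ¥31,731.66):
Base rate for C-673 is ¥7.21/kg.
C-673 has an FTA preferential rate, but origin Vinistan is not Ravius; base rate stands.
Duty = 2,038 × ¥7.21 = ¥14,693.98.
Line 3 (B-396, Ravius, 2,548 kg, ¥335,979.28):
Base rate for B-396 is ¥5.92/kg.
Origin Ravius qualifies under the Ilania–Ravius agreement and B-396 is covered: preferential rate Free applies instead.
The additional-duty order on B-396 targets Vinistan, not Ravius; it does not apply.
Duty = ¥335,979.28 × 0% = ¥0.00.
Line 4 (U-194, Ravius, 2,287 kg, ¥46,220.27):
Base rate for U-194 is 29.5%.
Origin Ravius qualifies under the Ilania–Ravius agreement and U-194 is covered: preferential rate Free applies instead.
Duty = ¥46,220.27 × 0% = ¥0.00.
Total = ¥6,361.84 + ¥14,693.98 + ¥0.00 + ¥0.00 = ¥21,055.82.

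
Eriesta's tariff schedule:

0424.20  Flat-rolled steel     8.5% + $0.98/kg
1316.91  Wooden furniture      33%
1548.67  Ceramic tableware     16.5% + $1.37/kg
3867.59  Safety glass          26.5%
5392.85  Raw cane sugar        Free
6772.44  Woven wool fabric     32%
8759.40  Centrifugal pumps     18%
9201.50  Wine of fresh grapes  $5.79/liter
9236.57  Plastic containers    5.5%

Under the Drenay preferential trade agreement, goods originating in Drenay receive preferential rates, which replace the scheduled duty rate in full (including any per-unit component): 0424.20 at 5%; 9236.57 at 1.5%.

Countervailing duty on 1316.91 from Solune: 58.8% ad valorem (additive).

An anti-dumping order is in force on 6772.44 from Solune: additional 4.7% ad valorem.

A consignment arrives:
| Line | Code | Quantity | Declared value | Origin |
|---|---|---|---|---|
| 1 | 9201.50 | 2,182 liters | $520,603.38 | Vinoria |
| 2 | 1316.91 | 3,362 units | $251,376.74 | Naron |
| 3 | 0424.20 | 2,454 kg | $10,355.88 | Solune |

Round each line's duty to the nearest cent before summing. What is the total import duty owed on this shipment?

Line 1 (9201.50, Vinoria, 2,182 liters, $520,603.38):
Base rate for 9201.50 is $5.79/liter.
Duty = 2,182 × $5.79 = $12,633.78.
Line 2 (1316.91, Naron, 3,362 units, $251,376.74):
Base rate for 1316.91 is 33%.
The additional-duty order on 1316.91 targets Solune, not Naron; it does not apply.
Duty = $251,376.74 × 33% = $82,954.32.
Line 3 (0424.20, Solune, 2,454 kg, $10,355.88):
Base rate for 0424.20 is 8.5% + $0.98/kg.
0424.20 has an FTA preferential rate, but origin Solune is not Drenay; base rate stands.
Duty = $10,355.88 × 8.5% + 2,454 × $0.98 = $3,285.17.
Total = $12,633.78 + $82,954.32 + $3,285.17 = $98,873.27.

$98,873.27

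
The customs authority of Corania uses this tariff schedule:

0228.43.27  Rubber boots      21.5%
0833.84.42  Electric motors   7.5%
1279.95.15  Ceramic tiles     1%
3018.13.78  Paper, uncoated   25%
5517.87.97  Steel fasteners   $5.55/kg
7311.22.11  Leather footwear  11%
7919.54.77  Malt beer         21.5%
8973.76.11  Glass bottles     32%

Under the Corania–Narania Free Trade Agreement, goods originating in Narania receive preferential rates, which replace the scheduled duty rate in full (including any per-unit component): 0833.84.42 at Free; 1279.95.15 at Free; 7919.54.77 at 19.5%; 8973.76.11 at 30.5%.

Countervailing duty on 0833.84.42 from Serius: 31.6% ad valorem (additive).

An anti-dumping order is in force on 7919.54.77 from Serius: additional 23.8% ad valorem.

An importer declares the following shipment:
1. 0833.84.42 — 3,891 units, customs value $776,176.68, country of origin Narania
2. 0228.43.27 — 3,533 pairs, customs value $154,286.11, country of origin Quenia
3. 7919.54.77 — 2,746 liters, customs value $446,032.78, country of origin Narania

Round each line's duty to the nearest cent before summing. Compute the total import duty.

Line 1 (0833.84.42, Narania, 3,891 units, $776,176.68):
Base rate for 0833.84.42 is 7.5%.
Origin Narania qualifies under the Corania–Narania agreement and 0833.84.42 is covered: preferential rate Free applies instead.
The additional-duty order on 0833.84.42 targets Serius, not Narania; it does not apply.
Duty = $776,176.68 × 0% = $0.00.
Line 2 (0228.43.27, Quenia, 3,533 pairs, $154,286.11):
Base rate for 0228.43.27 is 21.5%.
Duty = $154,286.11 × 21.5% = $33,171.51.
Line 3 (7919.54.77, Narania, 2,746 liters, $446,032.78):
Base rate for 7919.54.77 is 21.5%.
Origin Narania qualifies under the Corania–Narania agreement and 7919.54.77 is covered: preferential rate 19.5% applies instead.
The additional-duty order on 7919.54.77 targets Serius, not Narania; it does not apply.
Duty = $446,032.78 × 19.5% = $86,976.39.
Total = $0.00 + $33,171.51 + $86,976.39 = $120,147.90.

$120,147.90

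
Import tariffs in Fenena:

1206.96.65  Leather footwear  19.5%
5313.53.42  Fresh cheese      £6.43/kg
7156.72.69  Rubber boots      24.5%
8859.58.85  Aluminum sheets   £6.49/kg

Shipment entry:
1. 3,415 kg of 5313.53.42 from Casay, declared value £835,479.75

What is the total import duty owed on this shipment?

£21,958.45

Line 1 (5313.53.42, Casay, 3,415 kg, £835,479.75):
Base rate for 5313.53.42 is £6.43/kg.
Duty = 3,415 × £6.43 = £21,958.45.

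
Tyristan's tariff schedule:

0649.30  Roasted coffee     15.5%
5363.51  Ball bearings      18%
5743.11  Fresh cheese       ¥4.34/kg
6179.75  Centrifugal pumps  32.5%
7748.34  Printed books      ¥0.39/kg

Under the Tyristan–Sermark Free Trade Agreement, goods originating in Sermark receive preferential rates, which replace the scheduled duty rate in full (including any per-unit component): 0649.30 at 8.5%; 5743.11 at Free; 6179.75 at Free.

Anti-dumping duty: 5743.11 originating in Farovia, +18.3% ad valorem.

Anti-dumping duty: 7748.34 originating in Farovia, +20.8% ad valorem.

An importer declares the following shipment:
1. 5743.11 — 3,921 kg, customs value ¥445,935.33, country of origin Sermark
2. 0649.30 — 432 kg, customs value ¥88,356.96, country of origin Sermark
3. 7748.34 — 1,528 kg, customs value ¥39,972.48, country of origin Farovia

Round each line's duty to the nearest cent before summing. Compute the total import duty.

¥16,420.54

Line 1 (5743.11, Sermark, 3,921 kg, ¥445,935.33):
Base rate for 5743.11 is ¥4.34/kg.
Origin Sermark qualifies under the Tyristan–Sermark agreement and 5743.11 is covered: preferential rate Free applies instead.
The additional-duty order on 5743.11 targets Farovia, not Sermark; it does not apply.
Duty = ¥445,935.33 × 0% = ¥0.00.
Line 2 (0649.30, Sermark, 432 kg, ¥88,356.96):
Base rate for 0649.30 is 15.5%.
Origin Sermark qualifies under the Tyristan–Sermark agreement and 0649.30 is covered: preferential rate 8.5% applies instead.
Duty = ¥88,356.96 × 8.5% = ¥7,510.34.
Line 3 (7748.34, Farovia, 1,528 kg, ¥39,972.48):
Base rate for 7748.34 is ¥0.39/kg.
Additional duty on 7748.34 from Farovia: +20.8% ad valorem. Applied ad valorem rate = 20.8%.
Duty = ¥39,972.48 × 20.8% + 1,528 × ¥0.39 = ¥8,910.20.
Total = ¥0.00 + ¥7,510.34 + ¥8,910.20 = ¥16,420.54.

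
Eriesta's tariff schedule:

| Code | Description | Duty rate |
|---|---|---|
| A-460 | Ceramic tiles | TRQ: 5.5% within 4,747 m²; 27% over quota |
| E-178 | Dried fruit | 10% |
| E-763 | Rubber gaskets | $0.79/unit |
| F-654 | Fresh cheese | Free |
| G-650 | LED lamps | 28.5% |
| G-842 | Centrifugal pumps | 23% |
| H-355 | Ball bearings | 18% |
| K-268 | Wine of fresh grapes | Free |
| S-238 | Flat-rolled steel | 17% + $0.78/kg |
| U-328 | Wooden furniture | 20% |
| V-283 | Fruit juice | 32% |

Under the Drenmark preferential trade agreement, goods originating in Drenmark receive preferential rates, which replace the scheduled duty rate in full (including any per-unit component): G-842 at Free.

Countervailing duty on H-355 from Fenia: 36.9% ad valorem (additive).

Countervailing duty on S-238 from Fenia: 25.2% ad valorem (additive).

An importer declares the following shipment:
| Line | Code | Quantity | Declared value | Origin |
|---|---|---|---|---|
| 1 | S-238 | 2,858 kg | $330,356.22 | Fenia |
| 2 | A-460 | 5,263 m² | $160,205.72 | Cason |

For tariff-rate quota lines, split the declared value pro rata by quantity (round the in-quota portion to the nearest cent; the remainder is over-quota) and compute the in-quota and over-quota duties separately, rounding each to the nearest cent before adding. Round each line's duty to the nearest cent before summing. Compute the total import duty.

$153,827.89

Line 1 (S-238, Fenia, 2,858 kg, $330,356.22):
Base rate for S-238 is 17% + $0.78/kg.
Additional duty on S-238 from Fenia: +25.2%. Applied ad valorem rate: 17% + 25.2% = 42.2%.
Duty = $330,356.22 × 42.2% + 2,858 × $0.78 = $141,639.56.
Line 2 (A-460, Cason, 5,263 m², $160,205.72):
Code A-460 is under a tariff-rate quota (threshold 4,747 m²). In-quota: 4,747 m² at 5.5%; over-quota: 516 m² at 27%.
Pro-rata value split: in-quota = $160,205.72 × 4,747/5,263 = $144,498.68; over-quota = $160,205.72 − $144,498.68 = $15,707.04.
In-quota duty = $144,498.68 × 5.5% = $7,947.43. Over-quota duty = $15,707.04 × 27% = $4,240.90.
Line duty = $7,947.43 + $4,240.90 = $12,188.33.
Total = $141,639.56 + $12,188.33 = $153,827.89.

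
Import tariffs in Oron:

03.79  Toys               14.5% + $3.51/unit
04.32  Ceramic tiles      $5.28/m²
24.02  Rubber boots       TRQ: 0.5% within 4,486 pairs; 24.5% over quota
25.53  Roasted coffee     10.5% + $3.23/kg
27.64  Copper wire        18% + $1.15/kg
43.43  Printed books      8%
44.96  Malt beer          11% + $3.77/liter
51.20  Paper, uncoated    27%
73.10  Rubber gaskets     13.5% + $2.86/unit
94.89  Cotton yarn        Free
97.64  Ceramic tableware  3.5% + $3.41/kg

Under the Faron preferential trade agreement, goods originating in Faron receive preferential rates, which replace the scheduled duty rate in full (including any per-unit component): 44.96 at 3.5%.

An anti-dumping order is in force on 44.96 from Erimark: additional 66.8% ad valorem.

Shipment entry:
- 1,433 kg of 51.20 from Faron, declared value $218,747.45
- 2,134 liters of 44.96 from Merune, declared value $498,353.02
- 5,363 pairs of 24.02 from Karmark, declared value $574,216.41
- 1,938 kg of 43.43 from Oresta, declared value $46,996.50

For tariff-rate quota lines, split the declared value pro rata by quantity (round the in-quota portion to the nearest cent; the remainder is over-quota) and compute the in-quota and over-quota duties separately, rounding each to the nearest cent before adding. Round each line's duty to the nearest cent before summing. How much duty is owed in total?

Line 1 (51.20, Faron, 1,433 kg, $218,747.45):
Base rate for 51.20 is 27%.
Origin Faron is the FTA partner but 51.20 is not on the preference list; base rate stands.
Duty = $218,747.45 × 27% = $59,061.81.
Line 2 (44.96, Merune, 2,134 liters, $498,353.02):
Base rate for 44.96 is 11% + $3.77/liter.
44.96 has an FTA preferential rate, but origin Merune is not Faron; base rate stands.
The additional-duty order on 44.96 targets Erimark, not Merune; it does not apply.
Duty = $498,353.02 × 11% + 2,134 × $3.77 = $62,864.01.
Line 3 (24.02, Karmark, 5,363 pairs, $574,216.41):
Code 24.02 is under a tariff-rate quota (threshold 4,486 pairs). In-quota: 4,486 pairs at 0.5%; over-quota: 877 pairs at 24.5%.
Pro-rata value split: in-quota = $574,216.41 × 4,486/5,363 = $480,316.02; over-quota = $574,216.41 − $480,316.02 = $93,900.39.
In-quota duty = $480,316.02 × 0.5% = $2,401.58. Over-quota duty = $93,900.39 × 24.5% = $23,005.60.
Line duty = $2,401.58 + $23,005.60 = $25,407.18.
Line 4 (43.43, Oresta, 1,938 kg, $46,996.50):
Base rate for 43.43 is 8%.
Duty = $46,996.50 × 8% = $3,759.72.
Total = $59,061.81 + $62,864.01 + $25,407.18 + $3,759.72 = $151,092.72.

$151,092.72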